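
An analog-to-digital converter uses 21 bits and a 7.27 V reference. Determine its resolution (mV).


The resolution (LSB) of an ADC is Vref / 2^n.
LSB = 7.27 / 2^21
LSB = 7.27 / 2097152
LSB = 3.47e-06 V = 0.00346661 mV

0.00346661 mV


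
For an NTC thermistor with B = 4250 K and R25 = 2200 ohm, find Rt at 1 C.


NTC thermistor equation: Rt = R25 * exp(B * (1/T - 1/T25)).
T in Kelvin: 274.15 K, T25 = 298.15 K
1/T - 1/T25 = 1/274.15 - 1/298.15 = 0.00029362
B * (1/T - 1/T25) = 4250 * 0.00029362 = 1.2479
Rt = 2200 * exp(1.2479) = 7662.6 ohm

7662.6 ohm


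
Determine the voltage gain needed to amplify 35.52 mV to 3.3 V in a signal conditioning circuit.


Gain = Vout / Vin (converting to same units).
G = 3.3 V / 35.52 mV
G = 3300.0 mV / 35.52 mV
G = 92.91

92.91


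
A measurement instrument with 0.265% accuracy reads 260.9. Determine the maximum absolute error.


Absolute error = (accuracy% / 100) * reading.
Error = (0.265 / 100) * 260.9
Error = 0.00265 * 260.9
Error = 0.6914

0.6914


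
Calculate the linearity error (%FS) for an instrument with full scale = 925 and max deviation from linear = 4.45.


Linearity error = (max deviation / full scale) * 100%.
Linearity = (4.45 / 925) * 100
Linearity = 0.481 %FS

0.481 %FS


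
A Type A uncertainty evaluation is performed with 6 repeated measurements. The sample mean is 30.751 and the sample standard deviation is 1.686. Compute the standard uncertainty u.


The standard uncertainty for Type A evaluation is u = s / sqrt(n).
u = 1.686 / sqrt(6)
u = 1.686 / 2.4495
u = 0.6883

0.6883


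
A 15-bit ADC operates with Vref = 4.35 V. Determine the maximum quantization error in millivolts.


The maximum quantization error is +/- LSB/2.
LSB = Vref / 2^n = 4.35 / 32768 = 0.00013275 V
Max error = LSB / 2 = 0.00013275 / 2 = 6.638e-05 V
Max error = 0.0664 mV

0.0664 mV


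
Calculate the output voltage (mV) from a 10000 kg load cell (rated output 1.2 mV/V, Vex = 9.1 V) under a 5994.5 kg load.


Vout = rated_output * Vex * (load / capacity).
Vout = 1.2 * 9.1 * (5994.5 / 10000)
Vout = 1.2 * 9.1 * 0.59945
Vout = 6.546 mV

6.546 mV


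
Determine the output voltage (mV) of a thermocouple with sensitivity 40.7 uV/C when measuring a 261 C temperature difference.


The thermocouple output V = sensitivity * dT.
V = 40.7 uV/C * 261 C
V = 10622.7 uV
V = 10.623 mV

10.623 mV


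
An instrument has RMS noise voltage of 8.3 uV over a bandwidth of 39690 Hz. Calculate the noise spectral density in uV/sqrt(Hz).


Noise spectral density = Vrms / sqrt(BW).
NSD = 8.3 / sqrt(39690)
NSD = 8.3 / 199.2235
NSD = 0.0417 uV/sqrt(Hz)

0.0417 uV/sqrt(Hz)


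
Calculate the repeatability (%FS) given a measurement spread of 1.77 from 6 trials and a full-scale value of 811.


Repeatability = (spread / full scale) * 100%.
R = (1.77 / 811) * 100
R = 0.218 %FS

0.218 %FS


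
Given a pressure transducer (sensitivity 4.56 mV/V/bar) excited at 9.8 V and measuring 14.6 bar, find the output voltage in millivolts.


Output = sensitivity * Vex * P.
Vout = 4.56 * 9.8 * 14.6
Vout = 44.688 * 14.6
Vout = 652.44 mV

652.44 mV


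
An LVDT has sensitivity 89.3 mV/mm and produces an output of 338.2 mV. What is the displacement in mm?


Displacement = Vout / sensitivity.
d = 338.2 / 89.3
d = 3.787 mm

3.787 mm


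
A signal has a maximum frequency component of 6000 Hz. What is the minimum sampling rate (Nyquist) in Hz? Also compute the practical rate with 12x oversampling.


By Nyquist theorem, fs_min = 2 * fmax.
fs_min = 2 * 6000 = 12000 Hz
Practical rate = 12 * fs_min = 12 * 12000 = 144000 Hz

fs_min = 12000 Hz, fs_practical = 144000 Hz


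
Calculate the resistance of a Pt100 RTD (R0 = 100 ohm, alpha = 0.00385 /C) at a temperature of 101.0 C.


The RTD equation: Rt = R0 * (1 + alpha * T).
Rt = 100 * (1 + 0.00385 * 101.0)
Rt = 100 * (1 + 0.38885)
Rt = 100 * 1.38885
Rt = 138.885 ohm

138.885 ohm


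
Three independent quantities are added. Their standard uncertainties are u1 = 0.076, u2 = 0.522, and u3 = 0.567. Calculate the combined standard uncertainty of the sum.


For a sum of independent quantities, uc = sqrt(u1^2 + u2^2 + u3^2).
uc = sqrt(0.076^2 + 0.522^2 + 0.567^2)
uc = sqrt(0.005776 + 0.272484 + 0.321489)
uc = 0.7744

0.7744


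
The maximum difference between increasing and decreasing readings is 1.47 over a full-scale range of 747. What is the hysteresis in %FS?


Hysteresis = (max difference / full scale) * 100%.
H = (1.47 / 747) * 100
H = 0.197 %FS

0.197 %FS


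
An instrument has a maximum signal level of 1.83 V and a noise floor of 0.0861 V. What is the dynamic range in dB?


Dynamic range = 20 * log10(Vmax / Vnoise).
DR = 20 * log10(1.83 / 0.0861)
DR = 20 * log10(21.25)
DR = 26.55 dB

26.55 dB


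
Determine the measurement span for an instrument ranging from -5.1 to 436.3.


Span = upper range - lower range.
Span = 436.3 - (-5.1)
Span = 441.4

441.4


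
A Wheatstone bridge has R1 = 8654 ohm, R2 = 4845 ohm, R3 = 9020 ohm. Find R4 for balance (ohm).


At balance: R1*R4 = R2*R3, so R4 = R2*R3/R1.
R4 = 4845 * 9020 / 8654
R4 = 43701900 / 8654
R4 = 5049.91 ohm

5049.91 ohm


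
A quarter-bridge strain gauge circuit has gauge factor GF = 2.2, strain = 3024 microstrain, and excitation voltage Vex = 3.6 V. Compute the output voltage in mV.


Quarter bridge output: Vout = (GF * epsilon * Vex) / 4.
Vout = (2.2 * 3024e-6 * 3.6) / 4
Vout = 0.02395008 / 4 V
Vout = 0.00598752 V = 5.9875 mV

5.9875 mV


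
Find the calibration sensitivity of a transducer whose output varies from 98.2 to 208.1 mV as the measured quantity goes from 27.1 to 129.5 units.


Sensitivity = (y2 - y1) / (x2 - x1).
S = (208.1 - 98.2) / (129.5 - 27.1)
S = 109.9 / 102.4
S = 1.0732 mV/unit

1.0732 mV/unit


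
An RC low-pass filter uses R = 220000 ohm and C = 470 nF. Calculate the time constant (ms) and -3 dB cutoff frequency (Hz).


Time constant: tau = R * C.
tau = 220000 * 4.70e-07 = 0.1034 s
tau = 103.4 ms
Cutoff frequency: fc = 1 / (2*pi*R*C).
fc = 1 / (2*pi*0.1034) = 1.54 Hz

tau = 103.4 ms, fc = 1.54 Hz


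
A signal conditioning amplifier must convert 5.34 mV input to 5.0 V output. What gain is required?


Gain = Vout / Vin (converting to same units).
G = 5.0 V / 5.34 mV
G = 5000.0 mV / 5.34 mV
G = 936.33

936.33


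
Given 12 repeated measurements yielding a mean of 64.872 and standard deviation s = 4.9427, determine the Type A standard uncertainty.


The standard uncertainty for Type A evaluation is u = s / sqrt(n).
u = 4.9427 / sqrt(12)
u = 4.9427 / 3.4641
u = 1.4268

1.4268


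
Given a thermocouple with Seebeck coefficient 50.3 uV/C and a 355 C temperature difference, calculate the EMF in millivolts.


The thermocouple output V = sensitivity * dT.
V = 50.3 uV/C * 355 C
V = 17856.5 uV
V = 17.857 mV

17.857 mV


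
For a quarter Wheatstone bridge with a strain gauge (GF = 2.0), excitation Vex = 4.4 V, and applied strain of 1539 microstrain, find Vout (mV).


Quarter bridge output: Vout = (GF * epsilon * Vex) / 4.
Vout = (2.0 * 1539e-6 * 4.4) / 4
Vout = 0.0135432 / 4 V
Vout = 0.0033858 V = 3.3858 mV

3.3858 mV


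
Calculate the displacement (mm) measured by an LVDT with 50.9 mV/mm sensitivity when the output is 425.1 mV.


Displacement = Vout / sensitivity.
d = 425.1 / 50.9
d = 8.352 mm

8.352 mm


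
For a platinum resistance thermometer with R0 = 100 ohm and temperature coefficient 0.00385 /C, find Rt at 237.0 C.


The RTD equation: Rt = R0 * (1 + alpha * T).
Rt = 100 * (1 + 0.00385 * 237.0)
Rt = 100 * (1 + 0.91245)
Rt = 100 * 1.91245
Rt = 191.245 ohm

191.245 ohm


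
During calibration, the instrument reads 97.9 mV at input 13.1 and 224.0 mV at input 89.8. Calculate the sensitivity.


Sensitivity = (y2 - y1) / (x2 - x1).
S = (224.0 - 97.9) / (89.8 - 13.1)
S = 126.1 / 76.7
S = 1.6441 mV/unit

1.6441 mV/unit


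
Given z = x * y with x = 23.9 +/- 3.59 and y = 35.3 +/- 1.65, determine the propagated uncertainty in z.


For a product z = x*y, the relative uncertainty is:
uz/z = sqrt((ux/x)^2 + (uy/y)^2)
Relative uncertainties: ux/x = 3.59/23.9 = 0.150209
uy/y = 1.65/35.3 = 0.046742
z = 23.9 * 35.3 = 843.7
uz = 843.7 * sqrt(0.150209^2 + 0.046742^2) = 132.721

132.721


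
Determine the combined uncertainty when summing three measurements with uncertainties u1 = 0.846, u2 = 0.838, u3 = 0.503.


For a sum of independent quantities, uc = sqrt(u1^2 + u2^2 + u3^2).
uc = sqrt(0.846^2 + 0.838^2 + 0.503^2)
uc = sqrt(0.715716 + 0.702244 + 0.253009)
uc = 1.2927

1.2927


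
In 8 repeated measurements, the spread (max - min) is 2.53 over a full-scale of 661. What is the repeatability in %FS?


Repeatability = (spread / full scale) * 100%.
R = (2.53 / 661) * 100
R = 0.383 %FS

0.383 %FS


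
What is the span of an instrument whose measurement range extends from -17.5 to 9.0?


Span = upper range - lower range.
Span = 9.0 - (-17.5)
Span = 26.5

26.5


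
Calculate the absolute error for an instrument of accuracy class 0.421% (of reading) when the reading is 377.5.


Absolute error = (accuracy% / 100) * reading.
Error = (0.421 / 100) * 377.5
Error = 0.00421 * 377.5
Error = 1.5893

1.5893


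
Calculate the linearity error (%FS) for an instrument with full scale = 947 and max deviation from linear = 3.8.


Linearity error = (max deviation / full scale) * 100%.
Linearity = (3.8 / 947) * 100
Linearity = 0.401 %FS

0.401 %FS


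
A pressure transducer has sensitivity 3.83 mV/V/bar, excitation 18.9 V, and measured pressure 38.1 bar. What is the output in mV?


Output = sensitivity * Vex * P.
Vout = 3.83 * 18.9 * 38.1
Vout = 72.387 * 38.1
Vout = 2757.94 mV

2757.94 mV


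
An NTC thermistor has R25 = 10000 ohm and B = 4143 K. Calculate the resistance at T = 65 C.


NTC thermistor equation: Rt = R25 * exp(B * (1/T - 1/T25)).
T in Kelvin: 338.15 K, T25 = 298.15 K
1/T - 1/T25 = 1/338.15 - 1/298.15 = -0.00039675
B * (1/T - 1/T25) = 4143 * -0.00039675 = -1.6437
Rt = 10000 * exp(-1.6437) = 1932.6 ohm

1932.6 ohm


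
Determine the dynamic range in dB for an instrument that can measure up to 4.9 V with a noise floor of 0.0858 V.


Dynamic range = 20 * log10(Vmax / Vnoise).
DR = 20 * log10(4.9 / 0.0858)
DR = 20 * log10(57.11)
DR = 35.13 dB

35.13 dB


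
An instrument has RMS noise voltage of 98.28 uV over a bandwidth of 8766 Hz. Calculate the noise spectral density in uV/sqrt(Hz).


Noise spectral density = Vrms / sqrt(BW).
NSD = 98.28 / sqrt(8766)
NSD = 98.28 / 93.6269
NSD = 1.0497 uV/sqrt(Hz)

1.0497 uV/sqrt(Hz)


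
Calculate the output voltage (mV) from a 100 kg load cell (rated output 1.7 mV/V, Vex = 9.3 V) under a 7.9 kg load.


Vout = rated_output * Vex * (load / capacity).
Vout = 1.7 * 9.3 * (7.9 / 100)
Vout = 1.7 * 9.3 * 0.079
Vout = 1.249 mV

1.249 mV


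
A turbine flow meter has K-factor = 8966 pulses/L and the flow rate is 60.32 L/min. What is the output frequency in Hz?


Frequency = K * Q / 60 (converting L/min to L/s).
f = 8966 * 60.32 / 60
f = 540829.12 / 60
f = 9013.82 Hz

9013.82 Hz


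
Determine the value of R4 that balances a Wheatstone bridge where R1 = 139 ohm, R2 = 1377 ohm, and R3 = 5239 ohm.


At balance: R1*R4 = R2*R3, so R4 = R2*R3/R1.
R4 = 1377 * 5239 / 139
R4 = 7214103 / 139
R4 = 51900.02 ohm

51900.02 ohm


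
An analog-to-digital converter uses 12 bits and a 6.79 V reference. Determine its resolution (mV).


The resolution (LSB) of an ADC is Vref / 2^n.
LSB = 6.79 / 2^12
LSB = 6.79 / 4096
LSB = 0.00165771 V = 1.65771484 mV

1.65771484 mV


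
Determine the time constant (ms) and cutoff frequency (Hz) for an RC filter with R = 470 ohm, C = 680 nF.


Time constant: tau = R * C.
tau = 470 * 6.80e-07 = 0.0003196 s
tau = 0.3196 ms
Cutoff frequency: fc = 1 / (2*pi*R*C).
fc = 1 / (2*pi*0.0003196) = 497.98 Hz

tau = 0.3196 ms, fc = 497.98 Hz


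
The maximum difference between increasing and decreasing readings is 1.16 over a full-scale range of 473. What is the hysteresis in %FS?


Hysteresis = (max difference / full scale) * 100%.
H = (1.16 / 473) * 100
H = 0.245 %FS

0.245 %FS


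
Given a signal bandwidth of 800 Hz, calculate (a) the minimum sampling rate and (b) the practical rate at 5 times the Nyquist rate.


By Nyquist theorem, fs_min = 2 * fmax.
fs_min = 2 * 800 = 1600 Hz
Practical rate = 5 * fs_min = 5 * 1600 = 8000 Hz

fs_min = 1600 Hz, fs_practical = 8000 Hz


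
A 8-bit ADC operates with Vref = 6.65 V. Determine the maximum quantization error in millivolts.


The maximum quantization error is +/- LSB/2.
LSB = Vref / 2^n = 6.65 / 256 = 0.02597656 V
Max error = LSB / 2 = 0.02597656 / 2 = 0.01298828 V
Max error = 12.9883 mV

12.9883 mV


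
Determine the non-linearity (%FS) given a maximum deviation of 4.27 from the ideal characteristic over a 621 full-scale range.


Linearity error = (max deviation / full scale) * 100%.
Linearity = (4.27 / 621) * 100
Linearity = 0.688 %FS

0.688 %FS


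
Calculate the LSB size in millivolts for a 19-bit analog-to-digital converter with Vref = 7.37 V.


The resolution (LSB) of an ADC is Vref / 2^n.
LSB = 7.37 / 2^19
LSB = 7.37 / 524288
LSB = 1.406e-05 V = 0.01405716 mV

0.01405716 mV


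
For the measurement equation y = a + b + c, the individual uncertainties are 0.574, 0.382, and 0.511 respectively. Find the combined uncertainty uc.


For a sum of independent quantities, uc = sqrt(u1^2 + u2^2 + u3^2).
uc = sqrt(0.574^2 + 0.382^2 + 0.511^2)
uc = sqrt(0.329476 + 0.145924 + 0.261121)
uc = 0.8582

0.8582


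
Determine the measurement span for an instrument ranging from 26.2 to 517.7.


Span = upper range - lower range.
Span = 517.7 - (26.2)
Span = 491.5

491.5


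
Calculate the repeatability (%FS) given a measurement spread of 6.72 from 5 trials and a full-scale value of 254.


Repeatability = (spread / full scale) * 100%.
R = (6.72 / 254) * 100
R = 2.646 %FS

2.646 %FS


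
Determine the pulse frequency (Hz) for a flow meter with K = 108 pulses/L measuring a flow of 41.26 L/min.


Frequency = K * Q / 60 (converting L/min to L/s).
f = 108 * 41.26 / 60
f = 4456.08 / 60
f = 74.27 Hz

74.27 Hz


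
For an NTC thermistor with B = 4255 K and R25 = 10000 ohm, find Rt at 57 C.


NTC thermistor equation: Rt = R25 * exp(B * (1/T - 1/T25)).
T in Kelvin: 330.15 K, T25 = 298.15 K
1/T - 1/T25 = 1/330.15 - 1/298.15 = -0.00032509
B * (1/T - 1/T25) = 4255 * -0.00032509 = -1.3833
Rt = 10000 * exp(-1.3833) = 2507.6 ohm

2507.6 ohm


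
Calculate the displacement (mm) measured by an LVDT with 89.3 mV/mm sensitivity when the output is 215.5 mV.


Displacement = Vout / sensitivity.
d = 215.5 / 89.3
d = 2.413 mm

2.413 mm


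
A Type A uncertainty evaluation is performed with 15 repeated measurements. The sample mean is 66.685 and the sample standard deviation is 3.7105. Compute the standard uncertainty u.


The standard uncertainty for Type A evaluation is u = s / sqrt(n).
u = 3.7105 / sqrt(15)
u = 3.7105 / 3.873
u = 0.958

0.958


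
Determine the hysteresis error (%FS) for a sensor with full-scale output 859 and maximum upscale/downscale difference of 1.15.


Hysteresis = (max difference / full scale) * 100%.
H = (1.15 / 859) * 100
H = 0.134 %FS

0.134 %FS


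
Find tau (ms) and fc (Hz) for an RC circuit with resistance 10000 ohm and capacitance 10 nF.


Time constant: tau = R * C.
tau = 10000 * 1.00e-08 = 0.0001 s
tau = 0.1 ms
Cutoff frequency: fc = 1 / (2*pi*R*C).
fc = 1 / (2*pi*0.0001) = 1591.55 Hz

tau = 0.1 ms, fc = 1591.55 Hz


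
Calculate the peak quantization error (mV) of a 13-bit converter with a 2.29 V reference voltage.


The maximum quantization error is +/- LSB/2.
LSB = Vref / 2^n = 2.29 / 8192 = 0.00027954 V
Max error = LSB / 2 = 0.00027954 / 2 = 0.00013977 V
Max error = 0.1398 mV

0.1398 mV


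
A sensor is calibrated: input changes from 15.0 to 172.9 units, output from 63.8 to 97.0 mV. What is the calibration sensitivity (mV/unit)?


Sensitivity = (y2 - y1) / (x2 - x1).
S = (97.0 - 63.8) / (172.9 - 15.0)
S = 33.2 / 157.9
S = 0.2103 mV/unit

0.2103 mV/unit


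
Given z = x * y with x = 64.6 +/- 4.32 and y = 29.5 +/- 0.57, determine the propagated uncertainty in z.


For a product z = x*y, the relative uncertainty is:
uz/z = sqrt((ux/x)^2 + (uy/y)^2)
Relative uncertainties: ux/x = 4.32/64.6 = 0.066873
uy/y = 0.57/29.5 = 0.019322
z = 64.6 * 29.5 = 1905.7
uz = 1905.7 * sqrt(0.066873^2 + 0.019322^2) = 132.653

132.653


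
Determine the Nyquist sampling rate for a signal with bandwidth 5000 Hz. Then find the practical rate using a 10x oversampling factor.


By Nyquist theorem, fs_min = 2 * fmax.
fs_min = 2 * 5000 = 10000 Hz
Practical rate = 10 * fs_min = 10 * 10000 = 100000 Hz

fs_min = 10000 Hz, fs_practical = 100000 Hz


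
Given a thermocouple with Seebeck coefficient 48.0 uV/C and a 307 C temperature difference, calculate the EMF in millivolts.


The thermocouple output V = sensitivity * dT.
V = 48.0 uV/C * 307 C
V = 14736.0 uV
V = 14.736 mV

14.736 mV


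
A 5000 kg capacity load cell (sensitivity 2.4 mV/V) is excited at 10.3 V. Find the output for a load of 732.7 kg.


Vout = rated_output * Vex * (load / capacity).
Vout = 2.4 * 10.3 * (732.7 / 5000)
Vout = 2.4 * 10.3 * 0.14654
Vout = 3.622 mV

3.622 mV


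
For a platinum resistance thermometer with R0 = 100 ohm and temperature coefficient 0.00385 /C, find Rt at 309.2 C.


The RTD equation: Rt = R0 * (1 + alpha * T).
Rt = 100 * (1 + 0.00385 * 309.2)
Rt = 100 * (1 + 1.19042)
Rt = 100 * 2.19042
Rt = 219.042 ohm

219.042 ohm


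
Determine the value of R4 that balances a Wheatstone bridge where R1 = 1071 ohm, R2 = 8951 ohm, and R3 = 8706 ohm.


At balance: R1*R4 = R2*R3, so R4 = R2*R3/R1.
R4 = 8951 * 8706 / 1071
R4 = 77927406 / 1071
R4 = 72761.35 ohm

72761.35 ohm


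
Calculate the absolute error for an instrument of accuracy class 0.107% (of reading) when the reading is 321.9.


Absolute error = (accuracy% / 100) * reading.
Error = (0.107 / 100) * 321.9
Error = 0.00107 * 321.9
Error = 0.3444

0.3444


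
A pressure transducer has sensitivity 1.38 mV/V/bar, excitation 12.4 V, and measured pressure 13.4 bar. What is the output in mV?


Output = sensitivity * Vex * P.
Vout = 1.38 * 12.4 * 13.4
Vout = 17.112 * 13.4
Vout = 229.3 mV

229.3 mV


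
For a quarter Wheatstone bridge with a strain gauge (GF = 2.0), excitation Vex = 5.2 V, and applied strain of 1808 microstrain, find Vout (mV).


Quarter bridge output: Vout = (GF * epsilon * Vex) / 4.
Vout = (2.0 * 1808e-6 * 5.2) / 4
Vout = 0.0188032 / 4 V
Vout = 0.0047008 V = 4.7008 mV

4.7008 mV


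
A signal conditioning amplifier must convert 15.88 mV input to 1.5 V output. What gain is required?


Gain = Vout / Vin (converting to same units).
G = 1.5 V / 15.88 mV
G = 1500.0 mV / 15.88 mV
G = 94.46

94.46


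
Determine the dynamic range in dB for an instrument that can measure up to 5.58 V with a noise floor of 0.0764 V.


Dynamic range = 20 * log10(Vmax / Vnoise).
DR = 20 * log10(5.58 / 0.0764)
DR = 20 * log10(73.04)
DR = 37.27 dB

37.27 dB


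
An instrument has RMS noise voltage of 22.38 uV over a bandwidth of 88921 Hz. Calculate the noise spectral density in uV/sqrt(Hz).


Noise spectral density = Vrms / sqrt(BW).
NSD = 22.38 / sqrt(88921)
NSD = 22.38 / 298.1962
NSD = 0.0751 uV/sqrt(Hz)

0.0751 uV/sqrt(Hz)


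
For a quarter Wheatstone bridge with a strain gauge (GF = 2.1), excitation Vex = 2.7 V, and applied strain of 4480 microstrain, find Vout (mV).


Quarter bridge output: Vout = (GF * epsilon * Vex) / 4.
Vout = (2.1 * 4480e-6 * 2.7) / 4
Vout = 0.0254016 / 4 V
Vout = 0.0063504 V = 6.3504 mV

6.3504 mV


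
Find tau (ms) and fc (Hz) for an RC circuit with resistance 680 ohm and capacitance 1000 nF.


Time constant: tau = R * C.
tau = 680 * 1.00e-06 = 0.00068 s
tau = 0.68 ms
Cutoff frequency: fc = 1 / (2*pi*R*C).
fc = 1 / (2*pi*0.00068) = 234.05 Hz

tau = 0.68 ms, fc = 234.05 Hz


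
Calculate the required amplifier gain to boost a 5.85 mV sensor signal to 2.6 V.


Gain = Vout / Vin (converting to same units).
G = 2.6 V / 5.85 mV
G = 2600.0 mV / 5.85 mV
G = 444.44

444.44


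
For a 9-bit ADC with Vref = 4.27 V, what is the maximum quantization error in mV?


The maximum quantization error is +/- LSB/2.
LSB = Vref / 2^n = 4.27 / 512 = 0.00833984 V
Max error = LSB / 2 = 0.00833984 / 2 = 0.00416992 V
Max error = 4.1699 mV

4.1699 mV


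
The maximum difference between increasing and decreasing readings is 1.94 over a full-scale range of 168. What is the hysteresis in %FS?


Hysteresis = (max difference / full scale) * 100%.
H = (1.94 / 168) * 100
H = 1.155 %FS

1.155 %FS


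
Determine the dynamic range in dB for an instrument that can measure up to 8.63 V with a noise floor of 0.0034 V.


Dynamic range = 20 * log10(Vmax / Vnoise).
DR = 20 * log10(8.63 / 0.0034)
DR = 20 * log10(2538.24)
DR = 68.09 dB

68.09 dB


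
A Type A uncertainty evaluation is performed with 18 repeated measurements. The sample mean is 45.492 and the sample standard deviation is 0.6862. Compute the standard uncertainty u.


The standard uncertainty for Type A evaluation is u = s / sqrt(n).
u = 0.6862 / sqrt(18)
u = 0.6862 / 4.2426
u = 0.1617

0.1617


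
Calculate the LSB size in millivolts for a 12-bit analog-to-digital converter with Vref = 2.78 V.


The resolution (LSB) of an ADC is Vref / 2^n.
LSB = 2.78 / 2^12
LSB = 2.78 / 4096
LSB = 0.00067871 V = 0.67871094 mV

0.67871094 mV


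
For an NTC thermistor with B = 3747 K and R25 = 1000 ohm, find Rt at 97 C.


NTC thermistor equation: Rt = R25 * exp(B * (1/T - 1/T25)).
T in Kelvin: 370.15 K, T25 = 298.15 K
1/T - 1/T25 = 1/370.15 - 1/298.15 = -0.00065241
B * (1/T - 1/T25) = 3747 * -0.00065241 = -2.4446
Rt = 1000 * exp(-2.4446) = 86.8 ohm

86.8 ohm


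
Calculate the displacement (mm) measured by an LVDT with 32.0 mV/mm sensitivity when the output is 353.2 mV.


Displacement = Vout / sensitivity.
d = 353.2 / 32.0
d = 11.037 mm

11.037 mm


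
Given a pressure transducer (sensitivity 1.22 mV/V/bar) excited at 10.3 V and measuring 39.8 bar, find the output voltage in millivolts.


Output = sensitivity * Vex * P.
Vout = 1.22 * 10.3 * 39.8
Vout = 12.566 * 39.8
Vout = 500.13 mV

500.13 mV


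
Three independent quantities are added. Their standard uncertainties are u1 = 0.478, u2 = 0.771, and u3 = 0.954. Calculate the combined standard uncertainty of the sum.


For a sum of independent quantities, uc = sqrt(u1^2 + u2^2 + u3^2).
uc = sqrt(0.478^2 + 0.771^2 + 0.954^2)
uc = sqrt(0.228484 + 0.594441 + 0.910116)
uc = 1.3165

1.3165


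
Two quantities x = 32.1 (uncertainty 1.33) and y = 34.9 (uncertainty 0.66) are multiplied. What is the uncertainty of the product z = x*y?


For a product z = x*y, the relative uncertainty is:
uz/z = sqrt((ux/x)^2 + (uy/y)^2)
Relative uncertainties: ux/x = 1.33/32.1 = 0.041433
uy/y = 0.66/34.9 = 0.018911
z = 32.1 * 34.9 = 1120.3
uz = 1120.3 * sqrt(0.041433^2 + 0.018911^2) = 51.023

51.023


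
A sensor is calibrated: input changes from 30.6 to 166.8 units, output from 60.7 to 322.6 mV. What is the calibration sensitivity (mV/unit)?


Sensitivity = (y2 - y1) / (x2 - x1).
S = (322.6 - 60.7) / (166.8 - 30.6)
S = 261.9 / 136.2
S = 1.9229 mV/unit

1.9229 mV/unit


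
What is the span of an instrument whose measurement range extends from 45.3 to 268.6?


Span = upper range - lower range.
Span = 268.6 - (45.3)
Span = 223.3

223.3


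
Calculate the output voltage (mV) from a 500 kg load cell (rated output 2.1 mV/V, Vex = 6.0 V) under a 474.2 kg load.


Vout = rated_output * Vex * (load / capacity).
Vout = 2.1 * 6.0 * (474.2 / 500)
Vout = 2.1 * 6.0 * 0.9484
Vout = 11.95 mV

11.95 mV


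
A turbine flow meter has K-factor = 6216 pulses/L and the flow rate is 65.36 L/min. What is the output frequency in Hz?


Frequency = K * Q / 60 (converting L/min to L/s).
f = 6216 * 65.36 / 60
f = 406277.76 / 60
f = 6771.3 Hz

6771.3 Hz


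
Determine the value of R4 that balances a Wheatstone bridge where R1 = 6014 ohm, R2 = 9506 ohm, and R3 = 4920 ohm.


At balance: R1*R4 = R2*R3, so R4 = R2*R3/R1.
R4 = 9506 * 4920 / 6014
R4 = 46769520 / 6014
R4 = 7776.77 ohm

7776.77 ohm


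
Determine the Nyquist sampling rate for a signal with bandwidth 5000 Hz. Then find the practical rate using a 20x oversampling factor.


By Nyquist theorem, fs_min = 2 * fmax.
fs_min = 2 * 5000 = 10000 Hz
Practical rate = 20 * fs_min = 20 * 10000 = 200000 Hz

fs_min = 10000 Hz, fs_practical = 200000 Hz


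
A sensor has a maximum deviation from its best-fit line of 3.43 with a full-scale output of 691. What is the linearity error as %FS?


Linearity error = (max deviation / full scale) * 100%.
Linearity = (3.43 / 691) * 100
Linearity = 0.496 %FS

0.496 %FS


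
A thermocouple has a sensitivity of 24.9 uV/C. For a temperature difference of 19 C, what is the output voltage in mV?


The thermocouple output V = sensitivity * dT.
V = 24.9 uV/C * 19 C
V = 473.1 uV
V = 0.473 mV

0.473 mV


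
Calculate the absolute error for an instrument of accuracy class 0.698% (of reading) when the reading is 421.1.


Absolute error = (accuracy% / 100) * reading.
Error = (0.698 / 100) * 421.1
Error = 0.00698 * 421.1
Error = 2.9393

2.9393


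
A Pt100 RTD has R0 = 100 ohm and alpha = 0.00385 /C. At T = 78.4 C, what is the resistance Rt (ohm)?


The RTD equation: Rt = R0 * (1 + alpha * T).
Rt = 100 * (1 + 0.00385 * 78.4)
Rt = 100 * (1 + 0.30184)
Rt = 100 * 1.30184
Rt = 130.184 ohm

130.184 ohm


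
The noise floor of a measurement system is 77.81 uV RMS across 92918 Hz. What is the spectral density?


Noise spectral density = Vrms / sqrt(BW).
NSD = 77.81 / sqrt(92918)
NSD = 77.81 / 304.8245
NSD = 0.2553 uV/sqrt(Hz)

0.2553 uV/sqrt(Hz)


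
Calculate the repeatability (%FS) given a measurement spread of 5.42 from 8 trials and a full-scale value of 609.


Repeatability = (spread / full scale) * 100%.
R = (5.42 / 609) * 100
R = 0.89 %FS

0.89 %FS


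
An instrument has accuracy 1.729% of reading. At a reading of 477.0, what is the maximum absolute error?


Absolute error = (accuracy% / 100) * reading.
Error = (1.729 / 100) * 477.0
Error = 0.01729 * 477.0
Error = 8.2473

8.2473


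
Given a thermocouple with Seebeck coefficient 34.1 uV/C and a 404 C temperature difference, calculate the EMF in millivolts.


The thermocouple output V = sensitivity * dT.
V = 34.1 uV/C * 404 C
V = 13776.4 uV
V = 13.776 mV

13.776 mV


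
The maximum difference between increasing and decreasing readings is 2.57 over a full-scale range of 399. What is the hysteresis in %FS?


Hysteresis = (max difference / full scale) * 100%.
H = (2.57 / 399) * 100
H = 0.644 %FS

0.644 %FS


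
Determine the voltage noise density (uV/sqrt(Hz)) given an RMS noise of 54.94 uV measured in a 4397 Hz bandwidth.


Noise spectral density = Vrms / sqrt(BW).
NSD = 54.94 / sqrt(4397)
NSD = 54.94 / 66.3099
NSD = 0.8285 uV/sqrt(Hz)

0.8285 uV/sqrt(Hz)


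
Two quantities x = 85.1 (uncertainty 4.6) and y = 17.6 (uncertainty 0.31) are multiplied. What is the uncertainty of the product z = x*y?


For a product z = x*y, the relative uncertainty is:
uz/z = sqrt((ux/x)^2 + (uy/y)^2)
Relative uncertainties: ux/x = 4.6/85.1 = 0.054054
uy/y = 0.31/17.6 = 0.017614
z = 85.1 * 17.6 = 1497.8
uz = 1497.8 * sqrt(0.054054^2 + 0.017614^2) = 85.15

85.15


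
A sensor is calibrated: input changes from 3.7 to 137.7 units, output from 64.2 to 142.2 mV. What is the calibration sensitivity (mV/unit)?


Sensitivity = (y2 - y1) / (x2 - x1).
S = (142.2 - 64.2) / (137.7 - 3.7)
S = 78.0 / 134.0
S = 0.5821 mV/unit

0.5821 mV/unit


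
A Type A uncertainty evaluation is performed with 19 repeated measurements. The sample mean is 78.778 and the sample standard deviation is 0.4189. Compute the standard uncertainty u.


The standard uncertainty for Type A evaluation is u = s / sqrt(n).
u = 0.4189 / sqrt(19)
u = 0.4189 / 4.3589
u = 0.0961

0.0961


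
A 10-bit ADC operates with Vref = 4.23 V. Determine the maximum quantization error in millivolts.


The maximum quantization error is +/- LSB/2.
LSB = Vref / 2^n = 4.23 / 1024 = 0.00413086 V
Max error = LSB / 2 = 0.00413086 / 2 = 0.00206543 V
Max error = 2.0654 mV

2.0654 mV


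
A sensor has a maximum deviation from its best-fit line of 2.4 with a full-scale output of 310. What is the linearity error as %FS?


Linearity error = (max deviation / full scale) * 100%.
Linearity = (2.4 / 310) * 100
Linearity = 0.774 %FS

0.774 %FS


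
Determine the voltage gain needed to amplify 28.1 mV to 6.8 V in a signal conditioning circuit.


Gain = Vout / Vin (converting to same units).
G = 6.8 V / 28.1 mV
G = 6800.0 mV / 28.1 mV
G = 241.99

241.99


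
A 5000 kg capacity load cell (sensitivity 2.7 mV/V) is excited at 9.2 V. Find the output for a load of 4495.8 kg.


Vout = rated_output * Vex * (load / capacity).
Vout = 2.7 * 9.2 * (4495.8 / 5000)
Vout = 2.7 * 9.2 * 0.89916
Vout = 22.335 mV

22.335 mV


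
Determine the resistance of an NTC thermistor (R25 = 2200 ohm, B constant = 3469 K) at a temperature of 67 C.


NTC thermistor equation: Rt = R25 * exp(B * (1/T - 1/T25)).
T in Kelvin: 340.15 K, T25 = 298.15 K
1/T - 1/T25 = 1/340.15 - 1/298.15 = -0.00041414
B * (1/T - 1/T25) = 3469 * -0.00041414 = -1.4366
Rt = 2200 * exp(-1.4366) = 523.0 ohm

523.0 ohm


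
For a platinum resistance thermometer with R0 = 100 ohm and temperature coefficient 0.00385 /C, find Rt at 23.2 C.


The RTD equation: Rt = R0 * (1 + alpha * T).
Rt = 100 * (1 + 0.00385 * 23.2)
Rt = 100 * (1 + 0.08932)
Rt = 100 * 1.08932
Rt = 108.932 ohm

108.932 ohm


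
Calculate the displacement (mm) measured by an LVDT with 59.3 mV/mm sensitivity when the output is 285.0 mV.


Displacement = Vout / sensitivity.
d = 285.0 / 59.3
d = 4.806 mm

4.806 mm


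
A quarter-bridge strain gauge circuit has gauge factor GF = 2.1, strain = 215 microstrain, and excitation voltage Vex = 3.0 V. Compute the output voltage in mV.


Quarter bridge output: Vout = (GF * epsilon * Vex) / 4.
Vout = (2.1 * 215e-6 * 3.0) / 4
Vout = 0.0013545 / 4 V
Vout = 0.00033862 V = 0.3386 mV

0.3386 mV


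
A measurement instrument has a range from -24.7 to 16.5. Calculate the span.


Span = upper range - lower range.
Span = 16.5 - (-24.7)
Span = 41.2

41.2


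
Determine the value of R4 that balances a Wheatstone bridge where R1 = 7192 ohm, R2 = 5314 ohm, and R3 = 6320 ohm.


At balance: R1*R4 = R2*R3, so R4 = R2*R3/R1.
R4 = 5314 * 6320 / 7192
R4 = 33584480 / 7192
R4 = 4669.7 ohm

4669.7 ohm


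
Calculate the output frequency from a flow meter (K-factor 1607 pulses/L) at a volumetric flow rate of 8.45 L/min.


Frequency = K * Q / 60 (converting L/min to L/s).
f = 1607 * 8.45 / 60
f = 13579.15 / 60
f = 226.32 Hz

226.32 Hz


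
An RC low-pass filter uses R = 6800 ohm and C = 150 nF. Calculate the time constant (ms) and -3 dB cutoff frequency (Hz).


Time constant: tau = R * C.
tau = 6800 * 1.50e-07 = 0.00102 s
tau = 1.02 ms
Cutoff frequency: fc = 1 / (2*pi*R*C).
fc = 1 / (2*pi*0.00102) = 156.03 Hz

tau = 1.02 ms, fc = 156.03 Hz


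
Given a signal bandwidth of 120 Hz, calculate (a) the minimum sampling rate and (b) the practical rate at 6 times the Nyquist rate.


By Nyquist theorem, fs_min = 2 * fmax.
fs_min = 2 * 120 = 240 Hz
Practical rate = 6 * fs_min = 6 * 240 = 1440 Hz

fs_min = 240 Hz, fs_practical = 1440 Hz


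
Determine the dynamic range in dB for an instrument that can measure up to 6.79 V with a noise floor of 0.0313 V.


Dynamic range = 20 * log10(Vmax / Vnoise).
DR = 20 * log10(6.79 / 0.0313)
DR = 20 * log10(216.93)
DR = 46.73 dB

46.73 dB


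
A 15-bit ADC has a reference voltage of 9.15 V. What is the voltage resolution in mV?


The resolution (LSB) of an ADC is Vref / 2^n.
LSB = 9.15 / 2^15
LSB = 9.15 / 32768
LSB = 0.00027924 V = 0.27923584 mV

0.27923584 mV


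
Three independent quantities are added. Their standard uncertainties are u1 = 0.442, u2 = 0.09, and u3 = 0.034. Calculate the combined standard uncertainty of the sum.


For a sum of independent quantities, uc = sqrt(u1^2 + u2^2 + u3^2).
uc = sqrt(0.442^2 + 0.09^2 + 0.034^2)
uc = sqrt(0.195364 + 0.0081 + 0.001156)
uc = 0.4523

0.4523


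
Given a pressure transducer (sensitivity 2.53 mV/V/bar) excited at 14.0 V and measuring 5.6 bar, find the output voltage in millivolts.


Output = sensitivity * Vex * P.
Vout = 2.53 * 14.0 * 5.6
Vout = 35.42 * 5.6
Vout = 198.35 mV

198.35 mV


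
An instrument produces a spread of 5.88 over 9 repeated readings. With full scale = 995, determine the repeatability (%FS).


Repeatability = (spread / full scale) * 100%.
R = (5.88 / 995) * 100
R = 0.591 %FS

0.591 %FS


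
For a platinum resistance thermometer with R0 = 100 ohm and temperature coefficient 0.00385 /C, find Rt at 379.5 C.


The RTD equation: Rt = R0 * (1 + alpha * T).
Rt = 100 * (1 + 0.00385 * 379.5)
Rt = 100 * (1 + 1.461075)
Rt = 100 * 2.461075
Rt = 246.108 ohm

246.108 ohm


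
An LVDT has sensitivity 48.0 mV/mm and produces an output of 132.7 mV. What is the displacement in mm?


Displacement = Vout / sensitivity.
d = 132.7 / 48.0
d = 2.765 mm

2.765 mm


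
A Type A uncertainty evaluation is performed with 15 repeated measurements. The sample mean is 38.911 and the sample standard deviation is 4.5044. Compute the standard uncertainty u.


The standard uncertainty for Type A evaluation is u = s / sqrt(n).
u = 4.5044 / sqrt(15)
u = 4.5044 / 3.873
u = 1.163

1.163


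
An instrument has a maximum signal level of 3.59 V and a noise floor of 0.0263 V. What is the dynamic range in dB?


Dynamic range = 20 * log10(Vmax / Vnoise).
DR = 20 * log10(3.59 / 0.0263)
DR = 20 * log10(136.5)
DR = 42.7 dB

42.7 dB


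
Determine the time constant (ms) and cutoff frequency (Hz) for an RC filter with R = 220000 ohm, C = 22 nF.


Time constant: tau = R * C.
tau = 220000 * 2.20e-08 = 0.00484 s
tau = 4.84 ms
Cutoff frequency: fc = 1 / (2*pi*R*C).
fc = 1 / (2*pi*0.00484) = 32.88 Hz

tau = 4.84 ms, fc = 32.88 Hz


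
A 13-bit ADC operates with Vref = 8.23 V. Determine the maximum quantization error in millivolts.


The maximum quantization error is +/- LSB/2.
LSB = Vref / 2^n = 8.23 / 8192 = 0.00100464 V
Max error = LSB / 2 = 0.00100464 / 2 = 0.00050232 V
Max error = 0.5023 mV

0.5023 mV


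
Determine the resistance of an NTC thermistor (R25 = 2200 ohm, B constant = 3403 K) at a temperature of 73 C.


NTC thermistor equation: Rt = R25 * exp(B * (1/T - 1/T25)).
T in Kelvin: 346.15 K, T25 = 298.15 K
1/T - 1/T25 = 1/346.15 - 1/298.15 = -0.0004651
B * (1/T - 1/T25) = 3403 * -0.0004651 = -1.5827
Rt = 2200 * exp(-1.5827) = 451.9 ohm

451.9 ohm


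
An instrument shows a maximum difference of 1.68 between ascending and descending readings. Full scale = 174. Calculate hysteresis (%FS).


Hysteresis = (max difference / full scale) * 100%.
H = (1.68 / 174) * 100
H = 0.966 %FS

0.966 %FS


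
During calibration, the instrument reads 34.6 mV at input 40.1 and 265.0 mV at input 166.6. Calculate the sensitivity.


Sensitivity = (y2 - y1) / (x2 - x1).
S = (265.0 - 34.6) / (166.6 - 40.1)
S = 230.4 / 126.5
S = 1.8213 mV/unit

1.8213 mV/unit


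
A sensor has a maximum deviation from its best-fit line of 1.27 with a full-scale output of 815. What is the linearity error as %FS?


Linearity error = (max deviation / full scale) * 100%.
Linearity = (1.27 / 815) * 100
Linearity = 0.156 %FS

0.156 %FS


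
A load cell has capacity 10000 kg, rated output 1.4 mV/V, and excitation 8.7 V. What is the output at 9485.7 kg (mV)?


Vout = rated_output * Vex * (load / capacity).
Vout = 1.4 * 8.7 * (9485.7 / 10000)
Vout = 1.4 * 8.7 * 0.94857
Vout = 11.554 mV

11.554 mV


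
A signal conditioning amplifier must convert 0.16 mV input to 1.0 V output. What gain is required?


Gain = Vout / Vin (converting to same units).
G = 1.0 V / 0.16 mV
G = 1000.0 mV / 0.16 mV
G = 6250.0

6250.0


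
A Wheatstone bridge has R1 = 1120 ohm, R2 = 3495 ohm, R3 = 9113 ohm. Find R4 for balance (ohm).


At balance: R1*R4 = R2*R3, so R4 = R2*R3/R1.
R4 = 3495 * 9113 / 1120
R4 = 31849935 / 1120
R4 = 28437.44 ohm

28437.44 ohm


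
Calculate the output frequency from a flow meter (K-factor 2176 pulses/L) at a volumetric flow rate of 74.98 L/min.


Frequency = K * Q / 60 (converting L/min to L/s).
f = 2176 * 74.98 / 60
f = 163156.48 / 60
f = 2719.27 Hz

2719.27 Hz


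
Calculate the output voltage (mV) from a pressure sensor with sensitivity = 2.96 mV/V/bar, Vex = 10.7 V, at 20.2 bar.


Output = sensitivity * Vex * P.
Vout = 2.96 * 10.7 * 20.2
Vout = 31.672 * 20.2
Vout = 639.77 mV

639.77 mV


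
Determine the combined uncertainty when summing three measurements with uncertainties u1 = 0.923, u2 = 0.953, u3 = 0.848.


For a sum of independent quantities, uc = sqrt(u1^2 + u2^2 + u3^2).
uc = sqrt(0.923^2 + 0.953^2 + 0.848^2)
uc = sqrt(0.851929 + 0.908209 + 0.719104)
uc = 1.5746

1.5746


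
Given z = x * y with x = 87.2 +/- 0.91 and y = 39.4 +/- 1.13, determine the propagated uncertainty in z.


For a product z = x*y, the relative uncertainty is:
uz/z = sqrt((ux/x)^2 + (uy/y)^2)
Relative uncertainties: ux/x = 0.91/87.2 = 0.010436
uy/y = 1.13/39.4 = 0.02868
z = 87.2 * 39.4 = 3435.7
uz = 3435.7 * sqrt(0.010436^2 + 0.02868^2) = 104.856

104.856


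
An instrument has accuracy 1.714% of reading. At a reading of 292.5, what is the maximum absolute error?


Absolute error = (accuracy% / 100) * reading.
Error = (1.714 / 100) * 292.5
Error = 0.01714 * 292.5
Error = 5.0134

5.0134


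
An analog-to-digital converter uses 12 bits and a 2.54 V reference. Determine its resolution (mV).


The resolution (LSB) of an ADC is Vref / 2^n.
LSB = 2.54 / 2^12
LSB = 2.54 / 4096
LSB = 0.00062012 V = 0.62011719 mV

0.62011719 mV


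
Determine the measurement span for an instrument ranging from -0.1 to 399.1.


Span = upper range - lower range.
Span = 399.1 - (-0.1)
Span = 399.2

399.2


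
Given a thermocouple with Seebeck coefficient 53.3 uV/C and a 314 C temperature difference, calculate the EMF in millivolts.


The thermocouple output V = sensitivity * dT.
V = 53.3 uV/C * 314 C
V = 16736.2 uV
V = 16.736 mV

16.736 mV


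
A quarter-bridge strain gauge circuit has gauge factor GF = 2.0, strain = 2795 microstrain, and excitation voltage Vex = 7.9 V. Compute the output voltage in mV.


Quarter bridge output: Vout = (GF * epsilon * Vex) / 4.
Vout = (2.0 * 2795e-6 * 7.9) / 4
Vout = 0.044161 / 4 V
Vout = 0.01104025 V = 11.0403 mV

11.0403 mV


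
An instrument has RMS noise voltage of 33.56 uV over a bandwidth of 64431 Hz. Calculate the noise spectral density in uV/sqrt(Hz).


Noise spectral density = Vrms / sqrt(BW).
NSD = 33.56 / sqrt(64431)
NSD = 33.56 / 253.8326
NSD = 0.1322 uV/sqrt(Hz)

0.1322 uV/sqrt(Hz)


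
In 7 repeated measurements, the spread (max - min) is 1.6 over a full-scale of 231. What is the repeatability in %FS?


Repeatability = (spread / full scale) * 100%.
R = (1.6 / 231) * 100
R = 0.693 %FS

0.693 %FS


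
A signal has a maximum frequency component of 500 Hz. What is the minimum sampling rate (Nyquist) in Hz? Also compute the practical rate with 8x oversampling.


By Nyquist theorem, fs_min = 2 * fmax.
fs_min = 2 * 500 = 1000 Hz
Practical rate = 8 * fs_min = 8 * 1000 = 8000 Hz

fs_min = 1000 Hz, fs_practical = 8000 Hz


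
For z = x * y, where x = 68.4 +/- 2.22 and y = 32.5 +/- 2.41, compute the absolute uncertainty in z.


For a product z = x*y, the relative uncertainty is:
uz/z = sqrt((ux/x)^2 + (uy/y)^2)
Relative uncertainties: ux/x = 2.22/68.4 = 0.032456
uy/y = 2.41/32.5 = 0.074154
z = 68.4 * 32.5 = 2223.0
uz = 2223.0 * sqrt(0.032456^2 + 0.074154^2) = 179.942

179.942
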